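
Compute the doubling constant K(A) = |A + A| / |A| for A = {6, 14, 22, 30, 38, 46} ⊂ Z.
K = |A + A| / |A| = 11/6

Enumerate A + A = {a + b : a, b ∈ A}. With |A| = 6, there are |A|^2 = 36 ordered sum pairs; collecting distinct values, A + A = {12, 20, 28, 36, 44, 52, 60, 68, 76, 84, 92}, so |A + A| = 11. Thus K = 11/6. Here |A + A| = 2|A| − 1 = 11, the minimum possible — so K = 11/6 is minimal, which holds iff A is an arithmetic progression.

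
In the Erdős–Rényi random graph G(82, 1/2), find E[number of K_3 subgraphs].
E[# K_3] = C(82, 3) · (1/2)^C(3, 2) = 88560 / 2^3 = 11070

For each 3-subset S of vertices (there are C(82, 3) = 88560 such S), let X_S = 1 if S induces a K_3 (all C(3, 2) = 3 edges present). Then P(X_S = 1) = (1/2)^3 = 1/8. By linearity of expectation, E[# K_3] = C(82, 3) · (1/2)^3 = 88560 / 8 = 11070.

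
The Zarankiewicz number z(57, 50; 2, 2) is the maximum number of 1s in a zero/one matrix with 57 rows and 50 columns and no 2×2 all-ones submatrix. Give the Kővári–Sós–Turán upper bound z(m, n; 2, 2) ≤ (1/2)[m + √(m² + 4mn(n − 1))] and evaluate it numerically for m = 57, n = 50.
z(57, 50; 2, 2) ≤ (1/2)[57 + √(57² + 4·57·50·49)] = (1/2)[57 + √561849] = 403.2829

Kővári–Sós–Turán: let r_1, ..., r_57 be the row sums and z = Σ r_i the total number of 1s. Each pair of columns can share at most one row with both entries 1 (else a 2×2 all-ones block appears), so Σ_i C(r_i, 2) ≤ C(50, 2) = 1225. By convexity Σ_i C(r_i, 2) ≥ 57·C(z/57, 2) = z(z − 57)/(2·57), giving z² − 57z − 57·50·49 ≤ 0 and hence z ≤ (1/2)[57 + √(3249 + 4·139650)] = (1/2)[57 + √561849] ≈ (1/2)(57 + 749.5659) = 403.2829.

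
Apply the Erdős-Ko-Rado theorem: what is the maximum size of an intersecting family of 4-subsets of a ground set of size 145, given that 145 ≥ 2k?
max |F| = C(144, 3) = 487344

Erdős-Ko-Rado (1961): when n ≥ 2k, max |F| = C(n−1, k−1). The bound is attained by the star {A : i ∈ A} for any fixed i ∈ [n]. Here C(145−1, 4−1) = C(144, 3) = 487344.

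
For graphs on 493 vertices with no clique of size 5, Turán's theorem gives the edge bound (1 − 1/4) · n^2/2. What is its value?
Turán density bound = (3/4) · 493^2/2 = 729147/8 ≈ 91143.375

Turán's theorem: ex(n, K_{r+1}) is achieved by the complete r-partite Turán graph T(n, r) with parts as balanced as possible, and is at most (1 − 1/r) · n^2/2. For r = 4, n = 493: the density bound is (3/4) · 243049/2 = 729147/8 ≈ 91143.375. The integer-valued extremum is e(T(493, 4)) = 91143, which is strictly less than the density bound 729147/8 since 4 ∤ 493 (the parts of T(493, 4) cannot all be equal).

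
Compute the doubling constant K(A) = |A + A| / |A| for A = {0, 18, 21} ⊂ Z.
K = |A + A| / |A| = 6/3 = 2

Enumerate A + A = {a + b : a, b ∈ A}. With |A| = 3, there are |A|^2 = 9 ordered sum pairs; collecting distinct values, A + A = {0, 18, 21, 36, 39, 42}, so |A + A| = 6. Thus K = 6/3 = 2. For comparison, the minimum possible |A + A| over all 3-element sets is 2·3 − 1 = 5 (so min K = 5/3), attained only by arithmetic progressions.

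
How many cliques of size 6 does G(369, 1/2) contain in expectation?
E[# K_6] = C(369, 6) · (1/2)^C(6, 2) = 3365759545512 / 2^15 = 420719943189/4096 ≈ 102714829.880127

For each 6-subset S of vertices (there are C(369, 6) = 3365759545512 such S), let X_S = 1 if S induces a K_6 (all C(6, 2) = 15 edges present). Then P(X_S = 1) = (1/2)^15 = 1/32768. By linearity of expectation, E[# K_6] = C(369, 6) · (1/2)^15 = 3365759545512 / 32768 = 420719943189/4096 ≈ 102714829.880127.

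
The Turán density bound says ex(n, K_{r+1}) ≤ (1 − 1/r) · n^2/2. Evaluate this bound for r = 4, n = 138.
Turán density bound = (3/4) · 138^2/2 = 14283/2 ≈ 7141.5

Turán's theorem: ex(n, K_{r+1}) is achieved by the complete r-partite Turán graph T(n, r) with parts as balanced as possible, and is at most (1 − 1/r) · n^2/2. For r = 4, n = 138: the density bound is (3/4) · 19044/2 = 14283/2 ≈ 7141.5. The integer-valued extremum is e(T(138, 4)) = 7141, which is strictly less than the density bound 14283/2 since 4 ∤ 138 (the parts of T(138, 4) cannot all be equal).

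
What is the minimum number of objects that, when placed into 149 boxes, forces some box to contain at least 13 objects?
n = (13 − 1)·149 + 1 = 1789

By the generalised pigeonhole principle, to guarantee some box contains ≥ r objects we need more than (r − 1) · k objects total. Threshold: n = (r − 1) · k + 1. With r = 13 and k = 149: n = 12 · 149 + 1 = 1788 + 1 = 1789. For n = 1788 = 12 · 149, we can put exactly 12 objects in every box, avoiding 13 in any single one — so 1789 is tight.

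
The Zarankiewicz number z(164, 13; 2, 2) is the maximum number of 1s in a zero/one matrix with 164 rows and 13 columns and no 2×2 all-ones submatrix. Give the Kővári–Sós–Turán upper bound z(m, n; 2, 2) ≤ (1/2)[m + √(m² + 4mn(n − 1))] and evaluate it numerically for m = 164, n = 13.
z(164, 13; 2, 2) ≤ (1/2)[164 + √(164² + 4·164·13·12)] = (1/2)[164 + √129232] = 261.7443

Kővári–Sós–Turán: let r_1, ..., r_164 be the row sums and z = Σ r_i the total number of 1s. Each pair of columns can share at most one row with both entries 1 (else a 2×2 all-ones block appears), so Σ_i C(r_i, 2) ≤ C(13, 2) = 78. By convexity Σ_i C(r_i, 2) ≥ 164·C(z/164, 2) = z(z − 164)/(2·164), giving z² − 164z − 164·13·12 ≤ 0 and hence z ≤ (1/2)[164 + √(26896 + 4·25584)] = (1/2)[164 + √129232] ≈ (1/2)(164 + 359.4885) = 261.7443.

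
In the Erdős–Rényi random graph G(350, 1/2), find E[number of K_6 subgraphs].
E[# K_6] = C(350, 6) · (1/2)^C(6, 2) = 2445484347775 / 2^15 ≈ 74630259.636688

For each 6-subset S of vertices (there are C(350, 6) = 2445484347775 such S), let X_S = 1 if S induces a K_6 (all C(6, 2) = 15 edges present). Then P(X_S = 1) = (1/2)^15 = 1/32768. By linearity of expectation, E[# K_6] = C(350, 6) · (1/2)^15 = 2445484347775 / 32768 ≈ 74630259.636688.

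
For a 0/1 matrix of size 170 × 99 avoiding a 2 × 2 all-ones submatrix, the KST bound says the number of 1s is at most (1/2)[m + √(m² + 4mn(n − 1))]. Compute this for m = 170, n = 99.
z(170, 99; 2, 2) ≤ (1/2)[170 + √(170² + 4·170·99·98)] = (1/2)[170 + √6626260] = 1372.0761

Kővári–Sós–Turán: let r_1, ..., r_170 be the row sums and z = Σ r_i the total number of 1s. Each pair of columns can share at most one row with both entries 1 (else a 2×2 all-ones block appears), so Σ_i C(r_i, 2) ≤ C(99, 2) = 4851. By convexity Σ_i C(r_i, 2) ≥ 170·C(z/170, 2) = z(z − 170)/(2·170), giving z² − 170z − 170·99·98 ≤ 0 and hence z ≤ (1/2)[170 + √(28900 + 4·1649340)] = (1/2)[170 + √6626260] ≈ (1/2)(170 + 2574.1523) = 1372.0761.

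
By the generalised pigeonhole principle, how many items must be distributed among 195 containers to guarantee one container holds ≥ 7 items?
n = (7 − 1)·195 + 1 = 1171

By the generalised pigeonhole principle, to guarantee some box contains ≥ r objects we need more than (r − 1) · k objects total. Threshold: n = (r − 1) · k + 1. With r = 7 and k = 195: n = 6 · 195 + 1 = 1170 + 1 = 1171. For n = 1170 = 6 · 195, we can put exactly 6 objects in every box, avoiding 7 in any single one — so 1171 is tight.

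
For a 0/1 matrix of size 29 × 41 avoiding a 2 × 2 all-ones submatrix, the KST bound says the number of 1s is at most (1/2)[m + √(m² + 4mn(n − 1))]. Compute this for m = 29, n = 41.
z(29, 41; 2, 2) ≤ (1/2)[29 + √(29² + 4·29·41·40)] = (1/2)[29 + √191081] = 233.0641

Kővári–Sós–Turán: let r_1, ..., r_29 be the row sums and z = Σ r_i the total number of 1s. Each pair of columns can share at most one row with both entries 1 (else a 2×2 all-ones block appears), so Σ_i C(r_i, 2) ≤ C(41, 2) = 820. By convexity Σ_i C(r_i, 2) ≥ 29·C(z/29, 2) = z(z − 29)/(2·29), giving z² − 29z − 29·41·40 ≤ 0 and hence z ≤ (1/2)[29 + √(841 + 4·47560)] = (1/2)[29 + √191081] ≈ (1/2)(29 + 437.1281) = 233.0641.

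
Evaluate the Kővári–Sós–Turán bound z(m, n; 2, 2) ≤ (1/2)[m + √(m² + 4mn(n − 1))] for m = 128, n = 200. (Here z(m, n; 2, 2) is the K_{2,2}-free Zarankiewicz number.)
z(128, 200; 2, 2) ≤ (1/2)[128 + √(128² + 4·128·200·199)] = (1/2)[128 + √20393984] = 2321.9849

Kővári–Sós–Turán: let r_1, ..., r_128 be the row sums and z = Σ r_i the total number of 1s. Each pair of columns can share at most one row with both entries 1 (else a 2×2 all-ones block appears), so Σ_i C(r_i, 2) ≤ C(200, 2) = 19900. By convexity Σ_i C(r_i, 2) ≥ 128·C(z/128, 2) = z(z − 128)/(2·128), giving z² − 128z − 128·200·199 ≤ 0 and hence z ≤ (1/2)[128 + √(16384 + 4·5094400)] = (1/2)[128 + √20393984] ≈ (1/2)(128 + 4515.9699) = 2321.9849.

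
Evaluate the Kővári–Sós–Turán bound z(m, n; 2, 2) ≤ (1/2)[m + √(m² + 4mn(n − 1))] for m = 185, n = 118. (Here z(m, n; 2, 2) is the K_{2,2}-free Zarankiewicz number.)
z(185, 118; 2, 2) ≤ (1/2)[185 + √(185² + 4·185·118·117)] = (1/2)[185 + √10250665] = 1693.333

Kővári–Sós–Turán: let r_1, ..., r_185 be the row sums and z = Σ r_i the total number of 1s. Each pair of columns can share at most one row with both entries 1 (else a 2×2 all-ones block appears), so Σ_i C(r_i, 2) ≤ C(118, 2) = 6903. By convexity Σ_i C(r_i, 2) ≥ 185·C(z/185, 2) = z(z − 185)/(2·185), giving z² − 185z − 185·118·117 ≤ 0 and hence z ≤ (1/2)[185 + √(34225 + 4·2554110)] = (1/2)[185 + √10250665] ≈ (1/2)(185 + 3201.666) = 1693.333.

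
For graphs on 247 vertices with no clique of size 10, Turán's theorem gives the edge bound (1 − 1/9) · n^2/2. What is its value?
Turán density bound = (8/9) · 247^2/2 = 244036/9 ≈ 27115.1111

Turán's theorem: ex(n, K_{r+1}) is achieved by the complete r-partite Turán graph T(n, r) with parts as balanced as possible, and is at most (1 − 1/r) · n^2/2. For r = 9, n = 247: the density bound is (8/9) · 61009/2 = 244036/9 ≈ 27115.1111. The integer-valued extremum is e(T(247, 9)) = 27114, which is strictly less than the density bound 244036/9 since 9 ∤ 247 (the parts of T(247, 9) cannot all be equal).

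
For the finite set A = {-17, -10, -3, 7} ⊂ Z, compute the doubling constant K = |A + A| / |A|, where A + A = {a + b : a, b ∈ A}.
K = |A + A| / |A| = 9/4

Enumerate A + A = {a + b : a, b ∈ A}. With |A| = 4, there are |A|^2 = 16 ordered sum pairs; collecting distinct values, A + A = {-34, -27, -20, -13, -10, -6, -3, 4, 14}, so |A + A| = 9. Thus K = 9/4. For comparison, the minimum possible |A + A| over all 4-element sets is 2·4 − 1 = 7 (so min K = 7/4), attained only by arithmetic progressions.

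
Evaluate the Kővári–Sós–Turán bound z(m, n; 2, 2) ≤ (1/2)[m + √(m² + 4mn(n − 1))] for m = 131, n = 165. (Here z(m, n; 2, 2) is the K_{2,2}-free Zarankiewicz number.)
z(131, 165; 2, 2) ≤ (1/2)[131 + √(131² + 4·131·165·164)] = (1/2)[131 + √14196601] = 1949.4189

Kővári–Sós–Turán: let r_1, ..., r_131 be the row sums and z = Σ r_i the total number of 1s. Each pair of columns can share at most one row with both entries 1 (else a 2×2 all-ones block appears), so Σ_i C(r_i, 2) ≤ C(165, 2) = 13530. By convexity Σ_i C(r_i, 2) ≥ 131·C(z/131, 2) = z(z − 131)/(2·131), giving z² − 131z − 131·165·164 ≤ 0 and hence z ≤ (1/2)[131 + √(17161 + 4·3544860)] = (1/2)[131 + √14196601] ≈ (1/2)(131 + 3767.8377) = 1949.4189.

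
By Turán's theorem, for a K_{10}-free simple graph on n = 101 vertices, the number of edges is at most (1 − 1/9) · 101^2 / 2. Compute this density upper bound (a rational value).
Turán density bound = (8/9) · 101^2/2 = 40804/9 ≈ 4533.7778

Turán's theorem: ex(n, K_{r+1}) is achieved by the complete r-partite Turán graph T(n, r) with parts as balanced as possible, and is at most (1 − 1/r) · n^2/2. For r = 9, n = 101: the density bound is (8/9) · 10201/2 = 40804/9 ≈ 4533.7778. The integer-valued extremum is e(T(101, 9)) = 4533, which is strictly less than the density bound 40804/9 since 9 ∤ 101 (the parts of T(101, 9) cannot all be equal).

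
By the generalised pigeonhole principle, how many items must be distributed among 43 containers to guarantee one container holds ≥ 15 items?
n = (15 − 1)·43 + 1 = 603

By the generalised pigeonhole principle, to guarantee some box contains ≥ r objects we need more than (r − 1) · k objects total. Threshold: n = (r − 1) · k + 1. With r = 15 and k = 43: n = 14 · 43 + 1 = 602 + 1 = 603. For n = 602 = 14 · 43, we can put exactly 14 objects in every box, avoiding 15 in any single one — so 603 is tight.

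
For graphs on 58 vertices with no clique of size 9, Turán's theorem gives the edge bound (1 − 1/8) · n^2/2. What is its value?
Turán density bound = (7/8) · 58^2/2 = 5887/4 ≈ 1471.75

Turán's theorem: ex(n, K_{r+1}) is achieved by the complete r-partite Turán graph T(n, r) with parts as balanced as possible, and is at most (1 − 1/r) · n^2/2. For r = 8, n = 58: the density bound is (7/8) · 3364/2 = 5887/4 ≈ 1471.75. The integer-valued extremum is e(T(58, 8)) = 1471, which is strictly less than the density bound 5887/4 since 8 ∤ 58 (the parts of T(58, 8) cannot all be equal).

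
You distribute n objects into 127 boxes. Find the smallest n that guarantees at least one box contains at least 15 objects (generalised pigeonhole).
n = (15 − 1)·127 + 1 = 1779

By the generalised pigeonhole principle, to guarantee some box contains ≥ r objects we need more than (r − 1) · k objects total. Threshold: n = (r − 1) · k + 1. With r = 15 and k = 127: n = 14 · 127 + 1 = 1778 + 1 = 1779. For n = 1778 = 14 · 127, we can put exactly 14 objects in every box, avoiding 15 in any single one — so 1779 is tight.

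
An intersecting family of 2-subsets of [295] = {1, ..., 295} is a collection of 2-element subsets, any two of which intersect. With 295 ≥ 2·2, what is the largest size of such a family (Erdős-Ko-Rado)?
max |F| = C(294, 1) = 294

The Erdős-Ko-Rado theorem states: for n ≥ 2k, an intersecting family of k-subsets of an n-element set has size at most C(n − 1, k − 1), with equality for 'star' families {A ⊆ [n] : |A| = k, i ∈ A} (fix an element i). For n = 295, k = 2: C(294, 1) = 294.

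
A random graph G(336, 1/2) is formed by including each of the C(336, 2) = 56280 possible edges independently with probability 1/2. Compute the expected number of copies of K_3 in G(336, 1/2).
E[# K_3] = C(336, 3) · (1/2)^C(3, 2) = 6265840 / 2^3 = 783230

For each 3-subset S of vertices (there are C(336, 3) = 6265840 such S), let X_S = 1 if S induces a K_3 (all C(3, 2) = 3 edges present). Then P(X_S = 1) = (1/2)^3 = 1/8. By linearity of expectation, E[# K_3] = C(336, 3) · (1/2)^3 = 6265840 / 8 = 783230.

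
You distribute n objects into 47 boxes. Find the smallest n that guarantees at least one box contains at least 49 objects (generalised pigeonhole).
n = (49 − 1)·47 + 1 = 2257

By the generalised pigeonhole principle, to guarantee some box contains ≥ r objects we need more than (r − 1) · k objects total. Threshold: n = (r − 1) · k + 1. With r = 49 and k = 47: n = 48 · 47 + 1 = 2256 + 1 = 2257. For n = 2256 = 48 · 47, we can put exactly 48 objects in every box, avoiding 49 in any single one — so 2257 is tight.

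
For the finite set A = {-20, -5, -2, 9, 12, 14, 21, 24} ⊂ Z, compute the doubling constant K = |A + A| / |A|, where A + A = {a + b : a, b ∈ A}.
K = |A + A| / |A| = 32/8 = 4

Enumerate A + A = {a + b : a, b ∈ A}. With |A| = 8, there are |A|^2 = 64 ordered sum pairs; collecting distinct values, A + A = {-40, -25, -22, -11, -10, -8, -7, -6, -4, 1, 4, 7, 9, 10, 12, 16, 18, 19, 21, 22, 23, 24, 26, 28, 30, 33, 35, 36, 38, 42, 45, 48}, so |A + A| = 32. Thus K = 32/8 = 4. For comparison, the minimum possible |A + A| over all 8-element sets is 2·8 − 1 = 15 (so min K = 15/8), attained only by arithmetic progressions.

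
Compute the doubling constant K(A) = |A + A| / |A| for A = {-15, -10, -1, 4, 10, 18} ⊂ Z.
K = |A + A| / |A| = 18/6 = 3

Enumerate A + A = {a + b : a, b ∈ A}. With |A| = 6, there are |A|^2 = 36 ordered sum pairs; collecting distinct values, A + A = {-30, -25, -20, -16, -11, -6, -5, -2, 0, 3, 8, 9, 14, 17, 20, 22, 28, 36}, so |A + A| = 18. Thus K = 18/6 = 3. For comparison, the minimum possible |A + A| over all 6-element sets is 2·6 − 1 = 11 (so min K = 11/6), attained only by arithmetic progressions.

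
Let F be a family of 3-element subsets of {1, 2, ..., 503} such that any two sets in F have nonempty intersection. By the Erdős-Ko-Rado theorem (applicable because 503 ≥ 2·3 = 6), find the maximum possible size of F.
max |F| = C(502, 2) = 125751

Erdős-Ko-Rado (1961): when n ≥ 2k, max |F| = C(n−1, k−1). The bound is attained by the star {A : i ∈ A} for any fixed i ∈ [n]. Here C(503−1, 3−1) = C(502, 2) = 125751.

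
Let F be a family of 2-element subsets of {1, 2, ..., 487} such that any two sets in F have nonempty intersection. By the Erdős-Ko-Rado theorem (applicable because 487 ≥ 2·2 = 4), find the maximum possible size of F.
max |F| = C(486, 1) = 486

Erdős-Ko-Rado (1961): when n ≥ 2k, max |F| = C(n−1, k−1). The bound is attained by the star {A : i ∈ A} for any fixed i ∈ [n]. Here C(487−1, 2−1) = C(486, 1) = 486.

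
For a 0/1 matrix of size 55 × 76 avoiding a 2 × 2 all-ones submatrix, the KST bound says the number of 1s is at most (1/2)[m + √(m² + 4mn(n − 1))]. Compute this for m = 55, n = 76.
z(55, 76; 2, 2) ≤ (1/2)[55 + √(55² + 4·55·76·75)] = (1/2)[55 + √1257025] = 588.0856

Kővári–Sós–Turán: let r_1, ..., r_55 be the row sums and z = Σ r_i the total number of 1s. Each pair of columns can share at most one row with both entries 1 (else a 2×2 all-ones block appears), so Σ_i C(r_i, 2) ≤ C(76, 2) = 2850. By convexity Σ_i C(r_i, 2) ≥ 55·C(z/55, 2) = z(z − 55)/(2·55), giving z² − 55z − 55·76·75 ≤ 0 and hence z ≤ (1/2)[55 + √(3025 + 4·313500)] = (1/2)[55 + √1257025] ≈ (1/2)(55 + 1121.1713) = 588.0856.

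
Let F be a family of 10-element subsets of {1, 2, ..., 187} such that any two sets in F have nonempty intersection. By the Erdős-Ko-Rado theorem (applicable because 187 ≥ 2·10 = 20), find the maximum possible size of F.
max |F| = C(186, 9) = 603234336269630

Erdős-Ko-Rado (1961): when n ≥ 2k, max |F| = C(n−1, k−1). The bound is attained by the star {A : i ∈ A} for any fixed i ∈ [n]. Here C(187−1, 10−1) = C(186, 9) = 603234336269630.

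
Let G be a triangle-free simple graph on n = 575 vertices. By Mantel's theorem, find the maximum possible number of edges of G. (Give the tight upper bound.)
ex(575, K_3) = ⌊575^2/4⌋ = 82656

Mantel (1907): a triangle-free graph on n vertices has at most ⌊n^2/4⌋ edges, with equality for the complete bipartite graph K_{⌊n/2⌋, ⌈n/2⌉}. For n = 575: ⌊575^2/4⌋ = ⌊330625/4⌋ = 82656. The extremal graph is K_{287, 288}, which has 287·288 = 82656 edges.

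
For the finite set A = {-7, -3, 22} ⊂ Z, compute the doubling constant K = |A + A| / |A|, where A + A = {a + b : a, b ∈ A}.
K = |A + A| / |A| = 6/3 = 2

Enumerate A + A = {a + b : a, b ∈ A}. With |A| = 3, there are |A|^2 = 9 ordered sum pairs; collecting distinct values, A + A = {-14, -10, -6, 15, 19, 44}, so |A + A| = 6. Thus K = 6/3 = 2. For comparison, the minimum possible |A + A| over all 3-element sets is 2·3 − 1 = 5 (so min K = 5/3), attained only by arithmetic progressions.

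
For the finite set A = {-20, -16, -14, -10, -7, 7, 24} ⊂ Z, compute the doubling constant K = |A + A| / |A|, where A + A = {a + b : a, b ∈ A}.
K = |A + A| / |A| = 26/7

Enumerate A + A = {a + b : a, b ∈ A}. With |A| = 7, there are |A|^2 = 49 ordered sum pairs; collecting distinct values, A + A = {-40, -36, -34, -32, -30, -28, -27, -26, -24, -23, -21, -20, -17, -14, -13, -9, -7, -3, 0, 4, 8, 10, 14, 17, 31, 48}, so |A + A| = 26. Thus K = 26/7. For comparison, the minimum possible |A + A| over all 7-element sets is 2·7 − 1 = 13 (so min K = 13/7), attained only by arithmetic progressions.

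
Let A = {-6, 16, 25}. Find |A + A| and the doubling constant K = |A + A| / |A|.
K = |A + A| / |A| = 6/3 = 2

Enumerate A + A = {a + b : a, b ∈ A}. With |A| = 3, there are |A|^2 = 9 ordered sum pairs; collecting distinct values, A + A = {-12, 10, 19, 32, 41, 50}, so |A + A| = 6. Thus K = 6/3 = 2. For comparison, the minimum possible |A + A| over all 3-element sets is 2·3 − 1 = 5 (so min K = 5/3), attained only by arithmetic progressions.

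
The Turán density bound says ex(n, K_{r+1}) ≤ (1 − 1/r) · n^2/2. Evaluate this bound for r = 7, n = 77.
Turán density bound = (6/7) · 77^2/2 = 2541

Turán's theorem: ex(n, K_{r+1}) is achieved by the complete r-partite Turán graph T(n, r) with parts as balanced as possible, and is at most (1 − 1/r) · n^2/2. For r = 7, n = 77: the density bound is (6/7) · 5929/2 = 2541. Since 7 ∣ 77, the Turán graph T(77, 7) has parts of equal size 11, and its edge count e(T(77, 7)) = 2541 attains the density bound exactly.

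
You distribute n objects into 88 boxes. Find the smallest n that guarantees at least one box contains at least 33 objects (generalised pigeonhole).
n = (33 − 1)·88 + 1 = 2817

By the generalised pigeonhole principle, to guarantee some box contains ≥ r objects we need more than (r − 1) · k objects total. Threshold: n = (r − 1) · k + 1. With r = 33 and k = 88: n = 32 · 88 + 1 = 2816 + 1 = 2817. For n = 2816 = 32 · 88, we can put exactly 32 objects in every box, avoiding 33 in any single one — so 2817 is tight.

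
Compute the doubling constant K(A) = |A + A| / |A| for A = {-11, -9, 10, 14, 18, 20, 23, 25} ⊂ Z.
K = |A + A| / |A| = 32/8 = 4

Enumerate A + A = {a + b : a, b ∈ A}. With |A| = 8, there are |A|^2 = 64 ordered sum pairs; collecting distinct values, A + A = {-22, -20, -18, -1, 1, 3, 5, 7, 9, 11, 12, 14, 16, 20, 24, 28, 30, 32, 33, 34, 35, 36, 37, 38, 39, 40, 41, 43, 45, 46, 48, 50}, so |A + A| = 32. Thus K = 32/8 = 4. For comparison, the minimum possible |A + A| over all 8-element sets is 2·8 − 1 = 15 (so min K = 15/8), attained only by arithmetic progressions.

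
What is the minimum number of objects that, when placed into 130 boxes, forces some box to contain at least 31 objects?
n = (31 − 1)·130 + 1 = 3901

By the generalised pigeonhole principle, to guarantee some box contains ≥ r objects we need more than (r − 1) · k objects total. Threshold: n = (r − 1) · k + 1. With r = 31 and k = 130: n = 30 · 130 + 1 = 3900 + 1 = 3901. For n = 3900 = 30 · 130, we can put exactly 30 objects in every box, avoiding 31 in any single one — so 3901 is tight.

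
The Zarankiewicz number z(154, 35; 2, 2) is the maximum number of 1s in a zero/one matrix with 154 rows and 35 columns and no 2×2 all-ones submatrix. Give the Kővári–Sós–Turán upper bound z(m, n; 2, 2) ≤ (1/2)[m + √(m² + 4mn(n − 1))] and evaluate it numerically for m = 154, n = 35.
z(154, 35; 2, 2) ≤ (1/2)[154 + √(154² + 4·154·35·34)] = (1/2)[154 + √756756] = 511.9586

Kővári–Sós–Turán: let r_1, ..., r_154 be the row sums and z = Σ r_i the total number of 1s. Each pair of columns can share at most one row with both entries 1 (else a 2×2 all-ones block appears), so Σ_i C(r_i, 2) ≤ C(35, 2) = 595. By convexity Σ_i C(r_i, 2) ≥ 154·C(z/154, 2) = z(z − 154)/(2·154), giving z² − 154z − 154·35·34 ≤ 0 and hence z ≤ (1/2)[154 + √(23716 + 4·183260)] = (1/2)[154 + √756756] ≈ (1/2)(154 + 869.9172) = 511.9586.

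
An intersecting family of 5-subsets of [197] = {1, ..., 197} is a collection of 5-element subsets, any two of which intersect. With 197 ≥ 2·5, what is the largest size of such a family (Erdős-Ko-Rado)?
max |F| = C(196, 4) = 59626385

The Erdős-Ko-Rado theorem states: for n ≥ 2k, an intersecting family of k-subsets of an n-element set has size at most C(n − 1, k − 1), with equality for 'star' families {A ⊆ [n] : |A| = k, i ∈ A} (fix an element i). For n = 197, k = 5: C(196, 4) = 59626385.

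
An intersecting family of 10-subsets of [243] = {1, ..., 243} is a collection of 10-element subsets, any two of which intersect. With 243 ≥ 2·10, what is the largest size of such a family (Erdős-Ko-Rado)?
max |F| = C(242, 9) = 6748380223931060

The Erdős-Ko-Rado theorem states: for n ≥ 2k, an intersecting family of k-subsets of an n-element set has size at most C(n − 1, k − 1), with equality for 'star' families {A ⊆ [n] : |A| = k, i ∈ A} (fix an element i). For n = 243, k = 10: C(242, 9) = 6748380223931060.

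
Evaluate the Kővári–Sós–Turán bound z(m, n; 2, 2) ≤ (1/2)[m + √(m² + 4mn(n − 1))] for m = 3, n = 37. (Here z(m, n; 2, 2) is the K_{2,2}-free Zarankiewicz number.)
z(3, 37; 2, 2) ≤ (1/2)[3 + √(3² + 4·3·37·36)] = (1/2)[3 + √15993] = 64.7317

Kővári–Sós–Turán: let r_1, ..., r_3 be the row sums and z = Σ r_i the total number of 1s. Each pair of columns can share at most one row with both entries 1 (else a 2×2 all-ones block appears), so Σ_i C(r_i, 2) ≤ C(37, 2) = 666. By convexity Σ_i C(r_i, 2) ≥ 3·C(z/3, 2) = z(z − 3)/(2·3), giving z² − 3z − 3·37·36 ≤ 0 and hence z ≤ (1/2)[3 + √(9 + 4·3996)] = (1/2)[3 + √15993] ≈ (1/2)(3 + 126.4634) = 64.7317.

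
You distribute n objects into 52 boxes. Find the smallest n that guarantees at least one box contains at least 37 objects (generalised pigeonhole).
n = (37 − 1)·52 + 1 = 1873

By the generalised pigeonhole principle, to guarantee some box contains ≥ r objects we need more than (r − 1) · k objects total. Threshold: n = (r − 1) · k + 1. With r = 37 and k = 52: n = 36 · 52 + 1 = 1872 + 1 = 1873. For n = 1872 = 36 · 52, we can put exactly 36 objects in every box, avoiding 37 in any single one — so 1873 is tight.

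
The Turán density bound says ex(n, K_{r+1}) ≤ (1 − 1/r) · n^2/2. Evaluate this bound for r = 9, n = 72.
Turán density bound = (8/9) · 72^2/2 = 2304

Turán's theorem: ex(n, K_{r+1}) is achieved by the complete r-partite Turán graph T(n, r) with parts as balanced as possible, and is at most (1 − 1/r) · n^2/2. For r = 9, n = 72: the density bound is (8/9) · 5184/2 = 2304. Since 9 ∣ 72, the Turán graph T(72, 9) has parts of equal size 8, and its edge count e(T(72, 9)) = 2304 attains the density bound exactly.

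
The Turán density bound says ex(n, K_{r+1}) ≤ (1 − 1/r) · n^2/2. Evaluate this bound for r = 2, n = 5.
Turán density bound = (1/2) · 5^2/2 = 25/4 ≈ 6.25

Turán's theorem: ex(n, K_{r+1}) is achieved by the complete r-partite Turán graph T(n, r) with parts as balanced as possible, and is at most (1 − 1/r) · n^2/2. For r = 2, n = 5: the density bound is (1/2) · 25/2 = 25/4 ≈ 6.25. The integer-valued extremum is e(T(5, 2)) = 6, which is strictly less than the density bound 25/4 since 2 ∤ 5 (the parts of T(5, 2) cannot all be equal).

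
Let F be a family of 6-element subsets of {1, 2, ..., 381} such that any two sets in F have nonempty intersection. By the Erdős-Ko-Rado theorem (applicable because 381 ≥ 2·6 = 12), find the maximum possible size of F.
max |F| = C(380, 5) = 64307637576

Erdős-Ko-Rado (1961): when n ≥ 2k, max |F| = C(n−1, k−1). The bound is attained by the star {A : i ∈ A} for any fixed i ∈ [n]. Here C(381−1, 6−1) = C(380, 5) = 64307637576.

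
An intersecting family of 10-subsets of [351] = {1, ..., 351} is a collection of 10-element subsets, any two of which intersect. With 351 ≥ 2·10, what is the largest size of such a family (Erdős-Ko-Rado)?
max |F| = C(350, 9) = 195800149788953150

The Erdős-Ko-Rado theorem states: for n ≥ 2k, an intersecting family of k-subsets of an n-element set has size at most C(n − 1, k − 1), with equality for 'star' families {A ⊆ [n] : |A| = k, i ∈ A} (fix an element i). For n = 351, k = 10: C(350, 9) = 195800149788953150.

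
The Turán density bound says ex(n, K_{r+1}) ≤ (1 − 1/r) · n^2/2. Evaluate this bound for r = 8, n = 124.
Turán density bound = (7/8) · 124^2/2 = 6727

Turán's theorem: ex(n, K_{r+1}) is achieved by the complete r-partite Turán graph T(n, r) with parts as balanced as possible, and is at most (1 − 1/r) · n^2/2. For r = 8, n = 124: the density bound is (7/8) · 15376/2 = 6727. The integer-valued extremum is e(T(124, 8)) = 6726, which is strictly less than the density bound 6727 since 8 ∤ 124 (the parts of T(124, 8) cannot all be equal).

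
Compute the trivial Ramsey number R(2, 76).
R(2, 76) = 76

R(2, k) = k for all k ≥ 2: in a 2-colouring of K_k, either some edge is red (a red K_2) or all edges are blue (a blue K_k). And K_{75} coloured all-blue has no blue K_76, so R(2, 76) > 75. Hence R(2, 76) = 76.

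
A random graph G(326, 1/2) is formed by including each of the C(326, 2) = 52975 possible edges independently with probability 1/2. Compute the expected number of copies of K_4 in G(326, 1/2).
E[# K_4] = C(326, 4) · (1/2)^C(4, 2) = 461994975 / 2^6 = 7218671.484375

For each 4-subset S of vertices (there are C(326, 4) = 461994975 such S), let X_S = 1 if S induces a K_4 (all C(4, 2) = 6 edges present). Then P(X_S = 1) = (1/2)^6 = 1/64. By linearity of expectation, E[# K_4] = C(326, 4) · (1/2)^6 = 461994975 / 64 = 7218671.484375.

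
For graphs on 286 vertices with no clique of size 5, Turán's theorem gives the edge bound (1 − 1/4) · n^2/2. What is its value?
Turán density bound = (3/4) · 286^2/2 = 61347/2 ≈ 30673.5

Turán's theorem: ex(n, K_{r+1}) is achieved by the complete r-partite Turán graph T(n, r) with parts as balanced as possible, and is at most (1 − 1/r) · n^2/2. For r = 4, n = 286: the density bound is (3/4) · 81796/2 = 61347/2 ≈ 30673.5. The integer-valued extremum is e(T(286, 4)) = 30673, which is strictly less than the density bound 61347/2 since 4 ∤ 286 (the parts of T(286, 4) cannot all be equal).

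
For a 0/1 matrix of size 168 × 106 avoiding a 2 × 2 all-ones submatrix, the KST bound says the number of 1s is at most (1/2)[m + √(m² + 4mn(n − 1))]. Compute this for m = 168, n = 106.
z(168, 106; 2, 2) ≤ (1/2)[168 + √(168² + 4·168·106·105)] = (1/2)[168 + √7507584] = 1453.9985

Kővári–Sós–Turán: let r_1, ..., r_168 be the row sums and z = Σ r_i the total number of 1s. Each pair of columns can share at most one row with both entries 1 (else a 2×2 all-ones block appears), so Σ_i C(r_i, 2) ≤ C(106, 2) = 5565. By convexity Σ_i C(r_i, 2) ≥ 168·C(z/168, 2) = z(z − 168)/(2·168), giving z² − 168z − 168·106·105 ≤ 0 and hence z ≤ (1/2)[168 + √(28224 + 4·1869840)] = (1/2)[168 + √7507584] ≈ (1/2)(168 + 2739.9971) = 1453.9985.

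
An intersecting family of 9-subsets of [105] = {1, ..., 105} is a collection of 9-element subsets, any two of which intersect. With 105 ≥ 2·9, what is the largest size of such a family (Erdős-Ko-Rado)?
max |F| = C(104, 8) = 257575523205

Erdős-Ko-Rado (1961): when n ≥ 2k, max |F| = C(n−1, k−1). The bound is attained by the star {A : i ∈ A} for any fixed i ∈ [n]. Here C(105−1, 9−1) = C(104, 8) = 257575523205.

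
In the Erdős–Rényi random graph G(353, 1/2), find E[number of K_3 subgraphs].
E[# K_3] = C(353, 3) · (1/2)^C(3, 2) = 7268976 / 2^3 = 908622

For each 3-subset S of vertices (there are C(353, 3) = 7268976 such S), let X_S = 1 if S induces a K_3 (all C(3, 2) = 3 edges present). Then P(X_S = 1) = (1/2)^3 = 1/8. By linearity of expectation, E[# K_3] = C(353, 3) · (1/2)^3 = 7268976 / 8 = 908622.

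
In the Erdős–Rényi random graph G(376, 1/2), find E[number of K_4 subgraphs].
E[# K_4] = C(376, 4) · (1/2)^C(4, 2) = 819574250 / 2^6 = 409787125/32 = 12805847.65625

For each 4-subset S of vertices (there are C(376, 4) = 819574250 such S), let X_S = 1 if S induces a K_4 (all C(4, 2) = 6 edges present). Then P(X_S = 1) = (1/2)^6 = 1/64. By linearity of expectation, E[# K_4] = C(376, 4) · (1/2)^6 = 819574250 / 64 = 409787125/32 = 12805847.65625.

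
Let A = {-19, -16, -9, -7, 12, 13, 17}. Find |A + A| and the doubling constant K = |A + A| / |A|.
K = |A + A| / |A| = 28/7 = 4

Enumerate A + A = {a + b : a, b ∈ A}. With |A| = 7, there are |A|^2 = 49 ordered sum pairs; collecting distinct values, A + A = {-38, -35, -32, -28, -26, -25, -23, -18, -16, -14, -7, -6, -4, -3, -2, 1, 3, 4, 5, 6, 8, 10, 24, 25, 26, 29, 30, 34}, so |A + A| = 28. Thus K = 28/7 = 4. For comparison, the minimum possible |A + A| over all 7-element sets is 2·7 − 1 = 13 (so min K = 13/7), attained only by arithmetic progressions.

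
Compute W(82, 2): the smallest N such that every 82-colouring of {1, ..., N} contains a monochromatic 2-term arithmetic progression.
W(82, 2) = 82 + 1 = 83

A 2-term AP is any pair of integers, so a monochromatic 2-AP exists iff some colour is used at least twice. With 82 colours, the colouring i ↦ i on {1, ..., 82} uses each colour once, avoiding any monochromatic pair, so W(82, 2) > 82. For {1, ..., 83}, pigeonhole forces two integers of the same colour, which form a monochromatic 2-AP. Hence W(82, 2) = 83.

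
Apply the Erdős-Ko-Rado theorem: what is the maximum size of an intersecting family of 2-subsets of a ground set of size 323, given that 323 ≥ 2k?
max |F| = C(322, 1) = 322

The Erdős-Ko-Rado theorem states: for n ≥ 2k, an intersecting family of k-subsets of an n-element set has size at most C(n − 1, k − 1), with equality for 'star' families {A ⊆ [n] : |A| = k, i ∈ A} (fix an element i). For n = 323, k = 2: C(322, 1) = 322.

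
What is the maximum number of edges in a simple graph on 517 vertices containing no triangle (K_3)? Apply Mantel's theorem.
ex(517, K_3) = ⌊517^2/4⌋ = 66822

Mantel (1907): a triangle-free graph on n vertices has at most ⌊n^2/4⌋ edges, with equality for the complete bipartite graph K_{⌊n/2⌋, ⌈n/2⌉}. For n = 517: ⌊517^2/4⌋ = ⌊267289/4⌋ = 66822. The extremal graph is K_{258, 259}, which has 258·259 = 66822 edges.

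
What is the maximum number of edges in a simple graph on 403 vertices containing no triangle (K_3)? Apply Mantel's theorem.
ex(403, K_3) = ⌊403^2/4⌋ = 40602

Mantel (1907): a triangle-free graph on n vertices has at most ⌊n^2/4⌋ edges, with equality for the complete bipartite graph K_{⌊n/2⌋, ⌈n/2⌉}. For n = 403: ⌊403^2/4⌋ = ⌊162409/4⌋ = 40602. The extremal graph is K_{201, 202}, which has 201·202 = 40602 edges.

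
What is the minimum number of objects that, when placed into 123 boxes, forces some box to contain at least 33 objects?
n = (33 − 1)·123 + 1 = 3937

By the generalised pigeonhole principle, to guarantee some box contains ≥ r objects we need more than (r − 1) · k objects total. Threshold: n = (r − 1) · k + 1. With r = 33 and k = 123: n = 32 · 123 + 1 = 3936 + 1 = 3937. For n = 3936 = 32 · 123, we can put exactly 32 objects in every box, avoiding 33 in any single one — so 3937 is tight.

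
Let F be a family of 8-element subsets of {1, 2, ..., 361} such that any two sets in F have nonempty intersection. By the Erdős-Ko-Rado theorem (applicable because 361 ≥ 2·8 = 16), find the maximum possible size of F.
max |F| = C(360, 7) = 146622043719720

Erdős-Ko-Rado (1961): when n ≥ 2k, max |F| = C(n−1, k−1). The bound is attained by the star {A : i ∈ A} for any fixed i ∈ [n]. Here C(361−1, 8−1) = C(360, 7) = 146622043719720.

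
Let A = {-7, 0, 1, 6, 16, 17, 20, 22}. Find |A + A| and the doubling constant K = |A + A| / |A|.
K = |A + A| / |A| = 33/8

Enumerate A + A = {a + b : a, b ∈ A}. With |A| = 8, there are |A|^2 = 64 ordered sum pairs; collecting distinct values, A + A = {-14, -7, -6, -1, 0, 1, 2, 6, 7, 9, 10, 12, 13, 15, 16, 17, 18, 20, 21, 22, 23, 26, 28, 32, 33, 34, 36, 37, 38, 39, 40, 42, 44}, so |A + A| = 33. Thus K = 33/8. For comparison, the minimum possible |A + A| over all 8-element sets is 2·8 − 1 = 15 (so min K = 15/8), attained only by arithmetic progressions.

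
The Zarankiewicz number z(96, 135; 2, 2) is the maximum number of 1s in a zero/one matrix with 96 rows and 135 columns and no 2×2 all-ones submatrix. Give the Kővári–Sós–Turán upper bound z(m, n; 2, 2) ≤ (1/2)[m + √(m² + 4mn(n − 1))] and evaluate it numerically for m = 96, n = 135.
z(96, 135; 2, 2) ≤ (1/2)[96 + √(96² + 4·96·135·134)] = (1/2)[96 + √6955776] = 1366.6903

Kővári–Sós–Turán: let r_1, ..., r_96 be the row sums and z = Σ r_i the total number of 1s. Each pair of columns can share at most one row with both entries 1 (else a 2×2 all-ones block appears), so Σ_i C(r_i, 2) ≤ C(135, 2) = 9045. By convexity Σ_i C(r_i, 2) ≥ 96·C(z/96, 2) = z(z − 96)/(2·96), giving z² − 96z − 96·135·134 ≤ 0 and hence z ≤ (1/2)[96 + √(9216 + 4·1736640)] = (1/2)[96 + √6955776] ≈ (1/2)(96 + 2637.3805) = 1366.6903.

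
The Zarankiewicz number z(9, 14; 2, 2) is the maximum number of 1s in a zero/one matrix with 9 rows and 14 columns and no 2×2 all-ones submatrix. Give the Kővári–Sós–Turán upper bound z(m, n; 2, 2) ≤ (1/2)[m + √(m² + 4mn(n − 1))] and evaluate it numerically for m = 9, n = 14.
z(9, 14; 2, 2) ≤ (1/2)[9 + √(9² + 4·9·14·13)] = (1/2)[9 + √6633] = 45.2216

Kővári–Sós–Turán: let r_1, ..., r_9 be the row sums and z = Σ r_i the total number of 1s. Each pair of columns can share at most one row with both entries 1 (else a 2×2 all-ones block appears), so Σ_i C(r_i, 2) ≤ C(14, 2) = 91. By convexity Σ_i C(r_i, 2) ≥ 9·C(z/9, 2) = z(z − 9)/(2·9), giving z² − 9z − 9·14·13 ≤ 0 and hence z ≤ (1/2)[9 + √(81 + 4·1638)] = (1/2)[9 + √6633] ≈ (1/2)(9 + 81.4432) = 45.2216.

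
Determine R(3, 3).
R(3, 3) = 6

Lower bound: the 5-cycle C_5 (with the remaining edges as the complement) gives a 2-colouring of K_5 with no monochromatic triangle, so R(3, 3) > 5.
Upper bound: in K_6, any vertex has 5 incident edges, so by pigeonhole ≥3 are the same colour (say red). If any pair of those red neighbours has a red edge between them, we get a red triangle; otherwise the three neighbours span a blue triangle. So every 2-colouring of K_6 has a monochromatic triangle.
Hence R(3, 3) = 6.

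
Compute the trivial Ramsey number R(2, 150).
R(2, 150) = 150

R(2, k) = k for all k ≥ 2: in a 2-colouring of K_k, either some edge is red (a red K_2) or all edges are blue (a blue K_k). And K_{149} coloured all-blue has no blue K_150, so R(2, 150) > 149. Hence R(2, 150) = 150.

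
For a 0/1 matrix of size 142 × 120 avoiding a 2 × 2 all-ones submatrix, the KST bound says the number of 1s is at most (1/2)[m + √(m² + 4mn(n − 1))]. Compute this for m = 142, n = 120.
z(142, 120; 2, 2) ≤ (1/2)[142 + √(142² + 4·142·120·119)] = (1/2)[142 + √8131204] = 1496.7633

Kővári–Sós–Turán: let r_1, ..., r_142 be the row sums and z = Σ r_i the total number of 1s. Each pair of columns can share at most one row with both entries 1 (else a 2×2 all-ones block appears), so Σ_i C(r_i, 2) ≤ C(120, 2) = 7140. By convexity Σ_i C(r_i, 2) ≥ 142·C(z/142, 2) = z(z − 142)/(2·142), giving z² − 142z − 142·120·119 ≤ 0 and hence z ≤ (1/2)[142 + √(20164 + 4·2027760)] = (1/2)[142 + √8131204] ≈ (1/2)(142 + 2851.5266) = 1496.7633.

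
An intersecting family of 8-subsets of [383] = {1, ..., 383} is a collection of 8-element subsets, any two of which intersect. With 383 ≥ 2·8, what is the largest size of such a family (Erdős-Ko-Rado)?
max |F| = C(382, 7) = 222844337811576

Erdős-Ko-Rado (1961): when n ≥ 2k, max |F| = C(n−1, k−1). The bound is attained by the star {A : i ∈ A} for any fixed i ∈ [n]. Here C(383−1, 8−1) = C(382, 7) = 222844337811576.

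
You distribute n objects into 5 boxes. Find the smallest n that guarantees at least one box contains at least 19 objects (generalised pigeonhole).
n = (19 − 1)·5 + 1 = 91

By the generalised pigeonhole principle, to guarantee some box contains ≥ r objects we need more than (r − 1) · k objects total. Threshold: n = (r − 1) · k + 1. With r = 19 and k = 5: n = 18 · 5 + 1 = 90 + 1 = 91. For n = 90 = 18 · 5, we can put exactly 18 objects in every box, avoiding 19 in any single one — so 91 is tight.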